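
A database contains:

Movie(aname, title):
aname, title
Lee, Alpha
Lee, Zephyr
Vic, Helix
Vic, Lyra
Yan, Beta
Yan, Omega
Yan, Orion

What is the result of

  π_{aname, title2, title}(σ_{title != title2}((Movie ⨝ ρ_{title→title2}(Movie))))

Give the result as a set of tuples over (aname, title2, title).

ρ[title→title2]: schema becomes (aname, title2); tuples unchanged.
Movie ⋈ ρ_{title→title2}(Movie) (natural join on aname): {(Lee, Alpha, Alpha), (Lee, Alpha, Zephyr), (Lee, Zephyr, Alpha), (Lee, Zephyr, Zephyr), (Vic, Helix, Helix), (Vic, Helix, Lyra), (Vic, Lyra, Helix), (Vic, Lyra, Lyra), (Yan, Beta, Beta), (Yan, Beta, Omega), (Yan, Beta, Orion), (Yan, Omega, Beta), (Yan, Omega, Omega), (Yan, Omega, Orion), (Yan, Orion, Beta), (Yan, Orion, Omega), (Yan, Orion, Orion)}
Selection title != title2: {(Lee, Alpha, Zephyr), (Lee, Zephyr, Alpha), (Vic, Helix, Lyra), (Vic, Lyra, Helix), (Yan, Beta, Omega), (Yan, Beta, Orion), (Yan, Omega, Beta), (Yan, Omega, Orion), (Yan, Orion, Beta), (Yan, Orion, Omega)}
Projecting to aname, title2, title: {(Lee, Alpha, Zephyr), (Lee, Zephyr, Alpha), (Vic, Helix, Lyra), (Vic, Lyra, Helix), (Yan, Beta, Omega), (Yan, Beta, Orion), (Yan, Omega, Beta), (Yan, Omega, Orion), (Yan, Orion, Beta), (Yan, Orion, Omega)}

{(Lee, Alpha, Zephyr), (Lee, Zephyr, Alpha), (Vic, Helix, Lyra), (Vic, Lyra, Helix), (Yan, Beta, Omega), (Yan, Beta, Orion), (Yan, Omega, Beta), (Yan, Omega, Orion), (Yan, Orion, Beta), (Yan, Orion, Omega)}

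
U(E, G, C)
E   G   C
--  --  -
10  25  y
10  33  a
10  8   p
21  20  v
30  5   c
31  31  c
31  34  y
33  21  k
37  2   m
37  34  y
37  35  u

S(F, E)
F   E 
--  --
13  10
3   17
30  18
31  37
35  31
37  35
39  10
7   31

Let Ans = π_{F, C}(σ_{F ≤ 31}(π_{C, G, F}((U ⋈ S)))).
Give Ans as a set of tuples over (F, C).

U ⋈ S (natural join on E): {(10, 25, y, 13), (10, 25, y, 39), (10, 33, a, 13), (10, 33, a, 39), (10, 8, p, 13), (10, 8, p, 39), (31, 31, c, 35), (31, 31, c, 7), (31, 34, y, 35), (31, 34, y, 7), (37, 2, m, 31), (37, 34, y, 31), (37, 35, u, 31)}
π_{C, G, F} gives {(a, 33, 13), (a, 33, 39), (c, 31, 35), (c, 31, 7), (m, 2, 31), (p, 8, 13), (p, 8, 39), (u, 35, 31), (y, 25, 13), (y, 25, 39), (y, 34, 31), (y, 34, 35), (y, 34, 7)}.
Selection F ≤ 31: {(a, 33, 13), (c, 31, 7), (m, 2, 31), (p, 8, 13), (u, 35, 31), (y, 25, 13), (y, 34, 31), (y, 34, 7)}
π_{F, C} gives {(13, a), (13, p), (13, y), (31, m), (31, u), (31, y), (7, c), (7, y)}.

{(13, a), (13, p), (13, y), (31, m), (31, u), (31, y), (7, c), (7, y)}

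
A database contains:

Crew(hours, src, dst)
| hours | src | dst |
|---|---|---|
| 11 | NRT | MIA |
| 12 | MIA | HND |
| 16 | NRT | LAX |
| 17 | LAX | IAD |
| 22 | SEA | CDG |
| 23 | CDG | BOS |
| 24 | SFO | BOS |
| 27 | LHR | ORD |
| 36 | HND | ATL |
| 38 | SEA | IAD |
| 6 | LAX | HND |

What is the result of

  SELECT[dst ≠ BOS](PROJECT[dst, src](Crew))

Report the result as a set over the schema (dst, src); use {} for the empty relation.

π_{dst, src} gives {(ATL, HND), (BOS, CDG), (BOS, SFO), (CDG, SEA), (HND, LAX), (HND, MIA), (IAD, LAX), (IAD, SEA), (LAX, NRT), (MIA, NRT), (ORD, LHR)}.
Apply σ_{dst ≠ BOS}; surviving tuples: {(ATL, HND), (CDG, SEA), (HND, LAX), (HND, MIA), (IAD, LAX), (IAD, SEA), (LAX, NRT), (MIA, NRT), (ORD, LHR)}

{(ATL, HND), (CDG, SEA), (HND, LAX), (HND, MIA), (IAD, LAX), (IAD, SEA), (LAX, NRT), (MIA, NRT), (ORD, LHR)}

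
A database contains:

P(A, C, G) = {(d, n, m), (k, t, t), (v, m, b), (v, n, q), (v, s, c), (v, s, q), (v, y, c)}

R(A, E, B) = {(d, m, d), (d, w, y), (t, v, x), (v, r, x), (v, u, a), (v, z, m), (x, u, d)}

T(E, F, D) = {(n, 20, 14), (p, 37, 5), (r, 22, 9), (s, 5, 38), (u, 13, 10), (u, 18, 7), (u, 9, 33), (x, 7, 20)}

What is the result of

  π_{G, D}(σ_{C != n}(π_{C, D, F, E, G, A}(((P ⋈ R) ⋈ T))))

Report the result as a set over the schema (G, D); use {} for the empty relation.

P ⋈ R (natural join on A): {(d, n, m, m, d), (d, n, m, w, y), (v, m, b, r, x), (v, m, b, u, a), (v, m, b, z, m), (v, n, q, r, x), (v, n, q, u, a), (v, n, q, z, m), (v, s, c, r, x), (v, s, c, u, a), (v, s, c, z, m), (v, s, q, r, x), (v, s, q, u, a), (v, s, q, z, m), (v, y, c, r, x), (v, y, c, u, a), (v, y, c, z, m)}
(P ⋈ R) ⋈ T (natural join on E): {(v, m, b, r, x, 22, 9), (v, m, b, u, a, 13, 10), (v, m, b, u, a, 18, 7), (v, m, b, u, a, 9, 33), (v, n, q, r, x, 22, 9), (v, n, q, u, a, 13, 10), (v, n, q, u, a, 18, 7), (v, n, q, u, a, 9, 33), (v, s, c, r, x, 22, 9), (v, s, c, u, a, 13, 10), (v, s, c, u, a, 18, 7), (v, s, c, u, a, 9, 33), (v, s, q, r, x, 22, 9), (v, s, q, u, a, 13, 10), (v, s, q, u, a, 18, 7), (v, s, q, u, a, 9, 33), (v, y, c, r, x, 22, 9), (v, y, c, u, a, 13, 10), (v, y, c, u, a, 18, 7), (v, y, c, u, a, 9, 33)}
π_{C, D, F, E, G, A} gives {(m, 10, 13, u, b, v), (m, 33, 9, u, b, v), (m, 7, 18, u, b, v), (m, 9, 22, r, b, v), (n, 10, 13, u, q, v), (n, 33, 9, u, q, v), (n, 7, 18, u, q, v), (n, 9, 22, r, q, v), (s, 10, 13, u, c, v), (s, 10, 13, u, q, v), (s, 33, 9, u, c, v), (s, 33, 9, u, q, v), (s, 7, 18, u, c, v), (s, 7, 18, u, q, v), (s, 9, 22, r, c, v), (s, 9, 22, r, q, v), (y, 10, 13, u, c, v), (y, 33, 9, u, c, v), (y, 7, 18, u, c, v), (y, 9, 22, r, c, v)}.
Apply σ_{C != n}; surviving tuples: {(m, 10, 13, u, b, v), (m, 33, 9, u, b, v), (m, 7, 18, u, b, v), (m, 9, 22, r, b, v), (s, 10, 13, u, c, v), (s, 10, 13, u, q, v), (s, 33, 9, u, c, v), (s, 33, 9, u, q, v), (s, 7, 18, u, c, v), (s, 7, 18, u, q, v), (s, 9, 22, r, c, v), (s, 9, 22, r, q, v), (y, 10, 13, u, c, v), (y, 33, 9, u, c, v), (y, 7, 18, u, c, v), (y, 9, 22, r, c, v)}
π_{G, D} gives {(b, 10), (b, 33), (b, 7), (b, 9), (c, 10), (c, 33), (c, 7), (c, 9), (q, 10), (q, 33), (q, 7), (q, 9)} (4 duplicate(s) eliminated).

{(b, 10), (b, 33), (b, 7), (b, 9), (c, 10), (c, 33), (c, 7), (c, 9), (q, 10), (q, 33), (q, 7), (q, 9)}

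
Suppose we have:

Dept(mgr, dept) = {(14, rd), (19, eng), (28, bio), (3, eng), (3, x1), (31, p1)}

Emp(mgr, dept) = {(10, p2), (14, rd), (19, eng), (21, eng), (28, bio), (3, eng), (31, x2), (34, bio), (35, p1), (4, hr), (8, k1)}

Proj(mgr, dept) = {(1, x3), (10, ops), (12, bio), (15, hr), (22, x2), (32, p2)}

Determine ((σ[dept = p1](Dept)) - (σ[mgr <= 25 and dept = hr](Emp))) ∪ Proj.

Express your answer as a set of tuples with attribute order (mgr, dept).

{(1, x3), (10, ops), (12, bio), (15, hr), (22, x2), (31, p1), (32, p2)}

Apply σ_{dept = p1}; surviving tuples: {(31, p1)}
Apply σ_{mgr <= 25 and dept = hr}; surviving tuples: {(4, hr)}
Taking the difference: {(31, p1)}
Taking the union: {(1, x3), (10, ops), (12, bio), (15, hr), (22, x2), (31, p1), (32, p2)}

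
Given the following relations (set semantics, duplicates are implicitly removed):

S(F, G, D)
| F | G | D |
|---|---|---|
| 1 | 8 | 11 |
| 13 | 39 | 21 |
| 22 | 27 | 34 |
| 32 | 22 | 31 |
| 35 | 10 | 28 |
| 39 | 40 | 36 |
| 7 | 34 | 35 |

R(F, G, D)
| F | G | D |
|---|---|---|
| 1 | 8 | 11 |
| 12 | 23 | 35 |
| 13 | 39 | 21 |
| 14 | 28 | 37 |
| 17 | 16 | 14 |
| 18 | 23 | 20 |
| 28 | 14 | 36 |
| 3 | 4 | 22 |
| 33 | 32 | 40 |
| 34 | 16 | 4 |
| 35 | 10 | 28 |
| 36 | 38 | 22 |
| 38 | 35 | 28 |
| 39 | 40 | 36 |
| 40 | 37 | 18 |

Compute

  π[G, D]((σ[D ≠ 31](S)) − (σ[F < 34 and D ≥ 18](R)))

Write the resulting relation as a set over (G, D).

Apply σ_{D ≠ 31}; surviving tuples: {(1, 8, 11), (13, 39, 21), (22, 27, 34), (35, 10, 28), (39, 40, 36), (7, 34, 35)}
Apply σ_{F < 34 and D ≥ 18}; surviving tuples: {(12, 23, 35), (13, 39, 21), (14, 28, 37), (18, 23, 20), (28, 14, 36), (3, 4, 22), (33, 32, 40)}
Set difference of the two operands is {(1, 8, 11), (22, 27, 34), (35, 10, 28), (39, 40, 36), (7, 34, 35)}.
π[G, D]: project onto (G, D) → {(10, 28), (27, 34), (34, 35), (40, 36), (8, 11)}

{(10, 28), (27, 34), (34, 35), (40, 36), (8, 11)}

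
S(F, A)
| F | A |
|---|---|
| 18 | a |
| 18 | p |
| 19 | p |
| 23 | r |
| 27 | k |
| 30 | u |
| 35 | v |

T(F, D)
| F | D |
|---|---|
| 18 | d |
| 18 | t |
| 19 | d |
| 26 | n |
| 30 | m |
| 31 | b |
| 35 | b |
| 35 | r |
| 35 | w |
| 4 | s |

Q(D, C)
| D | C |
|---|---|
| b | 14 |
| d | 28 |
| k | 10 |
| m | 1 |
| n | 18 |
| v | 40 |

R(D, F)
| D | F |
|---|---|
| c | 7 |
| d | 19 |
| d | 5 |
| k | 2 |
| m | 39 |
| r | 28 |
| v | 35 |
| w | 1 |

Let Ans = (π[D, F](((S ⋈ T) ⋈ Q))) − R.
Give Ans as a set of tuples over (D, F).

{(b, 35), (d, 18), (m, 30)}

Joining S and T on F yields {(18, a, d), (18, a, t), (18, p, d), (18, p, t), (19, p, d), (30, u, m), (35, v, b), (35, v, r), (35, v, w)}.
Joining (S ⋈ T) and Q on D yields {(18, a, d, 28), (18, p, d, 28), (19, p, d, 28), (30, u, m, 1), (35, v, b, 14)}.
π_{D, F} gives {(b, 35), (d, 18), (d, 19), (m, 30)} (1 duplicate(s) eliminated).
Difference: {(b, 35), (d, 18), (d, 19), (m, 30)} with {(c, 7), (d, 19), (d, 5), (k, 2), (m, 39), (r, 28), (v, 35), (w, 1)} → {(b, 35), (d, 18), (m, 30)}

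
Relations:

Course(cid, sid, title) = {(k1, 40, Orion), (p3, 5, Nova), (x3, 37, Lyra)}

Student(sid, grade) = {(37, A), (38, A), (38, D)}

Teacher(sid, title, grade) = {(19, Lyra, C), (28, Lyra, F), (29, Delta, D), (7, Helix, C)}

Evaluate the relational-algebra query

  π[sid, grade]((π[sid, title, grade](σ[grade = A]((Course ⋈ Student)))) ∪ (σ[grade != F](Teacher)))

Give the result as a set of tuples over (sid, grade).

{(19, C), (29, D), (37, A), (7, C)}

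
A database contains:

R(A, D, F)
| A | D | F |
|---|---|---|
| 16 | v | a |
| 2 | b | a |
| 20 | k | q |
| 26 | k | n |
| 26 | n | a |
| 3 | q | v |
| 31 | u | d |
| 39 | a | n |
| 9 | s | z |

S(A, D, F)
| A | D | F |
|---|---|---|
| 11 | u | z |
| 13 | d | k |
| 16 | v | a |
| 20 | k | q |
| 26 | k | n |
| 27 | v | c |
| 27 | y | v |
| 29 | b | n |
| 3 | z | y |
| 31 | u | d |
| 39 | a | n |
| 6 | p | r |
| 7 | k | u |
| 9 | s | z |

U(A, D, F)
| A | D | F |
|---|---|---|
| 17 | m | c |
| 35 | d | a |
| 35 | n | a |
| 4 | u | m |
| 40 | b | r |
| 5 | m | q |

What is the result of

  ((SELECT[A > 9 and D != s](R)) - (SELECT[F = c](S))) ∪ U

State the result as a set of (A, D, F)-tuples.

{(16, v, a), (17, m, c), (20, k, q), (26, k, n), (26, n, a), (31, u, d), (35, d, a), (35, n, a), (39, a, n), (4, u, m), (40, b, r), (5, m, q)}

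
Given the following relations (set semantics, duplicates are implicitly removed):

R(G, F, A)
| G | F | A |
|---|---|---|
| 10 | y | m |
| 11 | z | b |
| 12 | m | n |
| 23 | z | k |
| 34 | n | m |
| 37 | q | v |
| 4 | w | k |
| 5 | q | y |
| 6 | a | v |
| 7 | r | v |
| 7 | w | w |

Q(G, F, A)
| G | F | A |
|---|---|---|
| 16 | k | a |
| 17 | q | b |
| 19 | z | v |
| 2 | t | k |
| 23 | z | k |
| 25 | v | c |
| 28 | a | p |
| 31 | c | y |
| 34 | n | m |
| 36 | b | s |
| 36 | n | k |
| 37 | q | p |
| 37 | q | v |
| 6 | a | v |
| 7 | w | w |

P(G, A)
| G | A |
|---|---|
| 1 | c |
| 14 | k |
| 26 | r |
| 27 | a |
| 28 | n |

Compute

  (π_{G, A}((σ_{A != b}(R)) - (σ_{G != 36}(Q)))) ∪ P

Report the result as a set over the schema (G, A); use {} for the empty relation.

{(1, c), (10, m), (12, n), (14, k), (26, r), (27, a), (28, n), (4, k), (5, y), (7, v)}

Selection A != b: {(10, y, m), (12, m, n), (23, z, k), (34, n, m), (37, q, v), (4, w, k), (5, q, y), (6, a, v), (7, r, v), (7, w, w)}
Selection G != 36: {(16, k, a), (17, q, b), (19, z, v), (2, t, k), (23, z, k), (25, v, c), (28, a, p), (31, c, y), (34, n, m), (37, q, p), (37, q, v), (6, a, v), (7, w, w)}
Difference: {(10, y, m), (12, m, n), (23, z, k), (34, n, m), (37, q, v), (4, w, k), (5, q, y), (6, a, v), (7, r, v), (7, w, w)} with {(16, k, a), (17, q, b), (19, z, v), (2, t, k), (23, z, k), (25, v, c), (28, a, p), (31, c, y), (34, n, m), (37, q, p), (37, q, v), (6, a, v), (7, w, w)} → {(10, y, m), (12, m, n), (4, w, k), (5, q, y), (7, r, v)}
π[G, A]: project onto (G, A) → {(10, m), (12, n), (4, k), (5, y), (7, v)}
Union: {(10, m), (12, n), (4, k), (5, y), (7, v)} with {(1, c), (14, k), (26, r), (27, a), (28, n)} → {(1, c), (10, m), (12, n), (14, k), (26, r), (27, a), (28, n), (4, k), (5, y), (7, v)}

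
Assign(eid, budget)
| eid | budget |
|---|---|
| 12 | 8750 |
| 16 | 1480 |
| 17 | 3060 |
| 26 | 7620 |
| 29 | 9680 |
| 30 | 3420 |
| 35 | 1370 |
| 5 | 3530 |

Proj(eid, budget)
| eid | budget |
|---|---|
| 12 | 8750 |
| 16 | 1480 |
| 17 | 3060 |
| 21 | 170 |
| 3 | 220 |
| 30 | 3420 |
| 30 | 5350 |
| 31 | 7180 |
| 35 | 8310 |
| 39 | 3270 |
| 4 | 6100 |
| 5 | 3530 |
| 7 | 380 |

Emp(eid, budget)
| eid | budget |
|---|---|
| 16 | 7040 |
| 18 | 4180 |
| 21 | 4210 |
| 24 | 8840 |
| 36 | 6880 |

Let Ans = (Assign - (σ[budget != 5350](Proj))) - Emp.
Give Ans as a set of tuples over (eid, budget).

{(26, 7620), (29, 9680), (35, 1370)}

Filtering on budget != 5350 leaves {(12, 8750), (16, 1480), (17, 3060), (21, 170), (3, 220), (30, 3420), (31, 7180), (35, 8310), (39, 3270), (4, 6100), (5, 3530), (7, 380)}.
Taking the difference: {(26, 7620), (29, 9680), (35, 1370)}
Taking the difference: {(26, 7620), (29, 9680), (35, 1370)}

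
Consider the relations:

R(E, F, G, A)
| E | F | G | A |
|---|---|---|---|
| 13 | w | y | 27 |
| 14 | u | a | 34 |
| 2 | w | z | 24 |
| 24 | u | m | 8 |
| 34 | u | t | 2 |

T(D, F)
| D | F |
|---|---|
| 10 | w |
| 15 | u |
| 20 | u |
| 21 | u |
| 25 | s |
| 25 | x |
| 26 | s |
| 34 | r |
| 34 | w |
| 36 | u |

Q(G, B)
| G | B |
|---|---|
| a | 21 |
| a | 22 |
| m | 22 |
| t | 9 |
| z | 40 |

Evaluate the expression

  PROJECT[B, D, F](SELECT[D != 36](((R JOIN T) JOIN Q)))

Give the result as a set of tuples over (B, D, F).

Joining R and T on F yields {(13, w, y, 27, 10), (13, w, y, 27, 34), (14, u, a, 34, 15), (14, u, a, 34, 20), (14, u, a, 34, 21), (14, u, a, 34, 36), (2, w, z, 24, 10), (2, w, z, 24, 34), (24, u, m, 8, 15), (24, u, m, 8, 20), (24, u, m, 8, 21), (24, u, m, 8, 36), (34, u, t, 2, 15), (34, u, t, 2, 20), (34, u, t, 2, 21), (34, u, t, 2, 36)}.
Joining (R JOIN T) and Q on G yields {(14, u, a, 34, 15, 21), (14, u, a, 34, 15, 22), (14, u, a, 34, 20, 21), (14, u, a, 34, 20, 22), (14, u, a, 34, 21, 21), (14, u, a, 34, 21, 22), (14, u, a, 34, 36, 21), (14, u, a, 34, 36, 22), (2, w, z, 24, 10, 40), (2, w, z, 24, 34, 40), (24, u, m, 8, 15, 22), (24, u, m, 8, 20, 22), (24, u, m, 8, 21, 22), (24, u, m, 8, 36, 22), (34, u, t, 2, 15, 9), (34, u, t, 2, 20, 9), (34, u, t, 2, 21, 9), (34, u, t, 2, 36, 9)}.
Apply σ_{D != 36}; surviving tuples: {(14, u, a, 34, 15, 21), (14, u, a, 34, 15, 22), (14, u, a, 34, 20, 21), (14, u, a, 34, 20, 22), (14, u, a, 34, 21, 21), (14, u, a, 34, 21, 22), (2, w, z, 24, 10, 40), (2, w, z, 24, 34, 40), (24, u, m, 8, 15, 22), (24, u, m, 8, 20, 22), (24, u, m, 8, 21, 22), (34, u, t, 2, 15, 9), (34, u, t, 2, 20, 9), (34, u, t, 2, 21, 9)}
π[B, D, F]: project onto (B, D, F) (3 duplicate(s) eliminated) → {(21, 15, u), (21, 20, u), (21, 21, u), (22, 15, u), (22, 20, u), (22, 21, u), (40, 10, w), (40, 34, w), (9, 15, u), (9, 20, u), (9, 21, u)}

{(21, 15, u), (21, 20, u), (21, 21, u), (22, 15, u), (22, 20, u), (22, 21, u), (40, 10, w), (40, 34, w), (9, 15, u), (9, 20, u), (9, 21, u)}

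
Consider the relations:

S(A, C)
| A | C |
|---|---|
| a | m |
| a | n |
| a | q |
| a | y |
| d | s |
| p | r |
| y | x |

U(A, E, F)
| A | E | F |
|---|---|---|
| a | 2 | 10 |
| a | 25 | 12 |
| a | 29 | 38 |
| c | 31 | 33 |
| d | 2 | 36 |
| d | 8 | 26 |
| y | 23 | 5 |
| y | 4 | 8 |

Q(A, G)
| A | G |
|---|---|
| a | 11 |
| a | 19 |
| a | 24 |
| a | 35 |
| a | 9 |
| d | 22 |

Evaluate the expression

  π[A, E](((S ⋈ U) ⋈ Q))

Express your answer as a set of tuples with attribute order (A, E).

Joining S and U on A yields {(a, m, 2, 10), (a, m, 25, 12), (a, m, 29, 38), (a, n, 2, 10), (a, n, 25, 12), (a, n, 29, 38), (a, q, 2, 10), (a, q, 25, 12), (a, q, 29, 38), (a, y, 2, 10), (a, y, 25, 12), (a, y, 29, 38), (d, s, 2, 36), (d, s, 8, 26), (y, x, 23, 5), (y, x, 4, 8)}.
Joining (S ⋈ U) and Q on A yields {(a, m, 2, 10, 11), (a, m, 2, 10, 19), (a, m, 2, 10, 24), (a, m, 2, 10, 35), (a, m, 2, 10, 9), (a, m, 25, 12, 11), (a, m, 25, 12, 19), (a, m, 25, 12, 24), (a, m, 25, 12, 35), (a, m, 25, 12, 9), (a, m, 29, 38, 11), (a, m, 29, 38, 19), (a, m, 29, 38, 24), (a, m, 29, 38, 35), (a, m, 29, 38, 9), (a, n, 2, 10, 11), (a, n, 2, 10, 19), (a, n, 2, 10, 24), (a, n, 2, 10, 35), (a, n, 2, 10, 9), (a, n, 25, 12, 11), (a, n, 25, 12, 19), (a, n, 25, 12, 24), (a, n, 25, 12, 35), (a, n, 25, 12, 9), (a, n, 29, 38, 11), (a, n, 29, 38, 19), (a, n, 29, 38, 24), (a, n, 29, 38, 35), (a, n, 29, 38, 9), (a, q, 2, 10, 11), (a, q, 2, 10, 19), (a, q, 2, 10, 24), (a, q, 2, 10, 35), (a, q, 2, 10, 9), (a, q, 25, 12, 11), (a, q, 25, 12, 19), (a, q, 25, 12, 24), (a, q, 25, 12, 35), (a, q, 25, 12, 9), (a, q, 29, 38, 11), (a, q, 29, 38, 19), (a, q, 29, 38, 24), (a, q, 29, 38, 35), (a, q, 29, 38, 9), (a, y, 2, 10, 11), (a, y, 2, 10, 19), (a, y, 2, 10, 24), (a, y, 2, 10, 35), (a, y, 2, 10, 9), (a, y, 25, 12, 11), (a, y, 25, 12, 19), (a, y, 25, 12, 24), (a, y, 25, 12, 35), (a, y, 25, 12, 9), (a, y, 29, 38, 11), (a, y, 29, 38, 19), (a, y, 29, 38, 24), (a, y, 29, 38, 35), (a, y, 29, 38, 9), (d, s, 2, 36, 22), (d, s, 8, 26, 22)}.
Projecting to A, E (57 duplicate(s) eliminated): {(a, 2), (a, 25), (a, 29), (d, 2), (d, 8)}

{(a, 2), (a, 25), (a, 29), (d, 2), (d, 8)}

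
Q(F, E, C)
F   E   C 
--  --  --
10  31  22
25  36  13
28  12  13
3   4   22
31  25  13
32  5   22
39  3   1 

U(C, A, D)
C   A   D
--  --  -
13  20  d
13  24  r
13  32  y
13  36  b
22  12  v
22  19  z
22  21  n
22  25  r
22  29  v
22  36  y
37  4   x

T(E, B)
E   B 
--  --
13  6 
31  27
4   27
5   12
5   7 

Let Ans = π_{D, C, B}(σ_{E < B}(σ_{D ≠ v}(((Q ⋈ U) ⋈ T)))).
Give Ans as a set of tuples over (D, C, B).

{(n, 22, 12), (n, 22, 27), (n, 22, 7), (r, 22, 12), (r, 22, 27), (r, 22, 7), (y, 22, 12), (y, 22, 27), (y, 22, 7), (z, 22, 12), (z, 22, 27), (z, 22, 7)}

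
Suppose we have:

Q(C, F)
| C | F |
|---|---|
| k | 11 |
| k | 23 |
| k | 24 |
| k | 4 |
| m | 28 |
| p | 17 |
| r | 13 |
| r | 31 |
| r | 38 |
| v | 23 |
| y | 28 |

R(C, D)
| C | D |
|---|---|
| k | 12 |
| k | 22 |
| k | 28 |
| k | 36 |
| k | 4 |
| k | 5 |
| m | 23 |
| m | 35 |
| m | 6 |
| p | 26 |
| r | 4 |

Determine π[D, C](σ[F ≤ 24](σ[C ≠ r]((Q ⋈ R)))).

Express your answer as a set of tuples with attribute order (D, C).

{(12, k), (22, k), (26, p), (28, k), (36, k), (4, k), (5, k)}

Q ⋈ R (natural join on C): {(k, 11, 12), (k, 11, 22), (k, 11, 28), (k, 11, 36), (k, 11, 4), (k, 11, 5), (k, 23, 12), (k, 23, 22), (k, 23, 28), (k, 23, 36), (k, 23, 4), (k, 23, 5), (k, 24, 12), (k, 24, 22), (k, 24, 28), (k, 24, 36), (k, 24, 4), (k, 24, 5), (k, 4, 12), (k, 4, 22), (k, 4, 28), (k, 4, 36), (k, 4, 4), (k, 4, 5), (m, 28, 23), (m, 28, 35), (m, 28, 6), (p, 17, 26), (r, 13, 4), (r, 31, 4), (r, 38, 4)}
Apply σ_{C ≠ r}; surviving tuples: {(k, 11, 12), (k, 11, 22), (k, 11, 28), (k, 11, 36), (k, 11, 4), (k, 11, 5), (k, 23, 12), (k, 23, 22), (k, 23, 28), (k, 23, 36), (k, 23, 4), (k, 23, 5), (k, 24, 12), (k, 24, 22), (k, 24, 28), (k, 24, 36), (k, 24, 4), (k, 24, 5), (k, 4, 12), (k, 4, 22), (k, 4, 28), (k, 4, 36), (k, 4, 4), (k, 4, 5), (m, 28, 23), (m, 28, 35), (m, 28, 6), (p, 17, 26)}
Apply σ_{F ≤ 24}; surviving tuples: {(k, 11, 12), (k, 11, 22), (k, 11, 28), (k, 11, 36), (k, 11, 4), (k, 11, 5), (k, 23, 12), (k, 23, 22), (k, 23, 28), (k, 23, 36), (k, 23, 4), (k, 23, 5), (k, 24, 12), (k, 24, 22), (k, 24, 28), (k, 24, 36), (k, 24, 4), (k, 24, 5), (k, 4, 12), (k, 4, 22), (k, 4, 28), (k, 4, 36), (k, 4, 4), (k, 4, 5), (p, 17, 26)}
Projecting to D, C (18 duplicate(s) eliminated): {(12, k), (22, k), (26, p), (28, k), (36, k), (4, k), (5, k)}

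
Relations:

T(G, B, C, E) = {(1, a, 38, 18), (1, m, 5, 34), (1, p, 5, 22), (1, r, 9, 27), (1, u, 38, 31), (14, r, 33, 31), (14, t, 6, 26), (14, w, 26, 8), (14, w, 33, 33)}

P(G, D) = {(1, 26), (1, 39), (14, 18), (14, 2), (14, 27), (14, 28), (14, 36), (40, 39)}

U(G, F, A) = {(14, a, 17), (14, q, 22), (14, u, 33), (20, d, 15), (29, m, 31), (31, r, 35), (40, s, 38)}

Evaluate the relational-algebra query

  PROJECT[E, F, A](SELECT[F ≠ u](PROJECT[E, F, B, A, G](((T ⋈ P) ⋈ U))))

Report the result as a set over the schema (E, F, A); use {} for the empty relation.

{(26, a, 17), (26, q, 22), (31, a, 17), (31, q, 22), (33, a, 17), (33, q, 22), (8, a, 17), (8, q, 22)}

T ⋈ P (natural join on G): {(1, a, 38, 18, 26), (1, a, 38, 18, 39), (1, m, 5, 34, 26), (1, m, 5, 34, 39), (1, p, 5, 22, 26), (1, p, 5, 22, 39), (1, r, 9, 27, 26), (1, r, 9, 27, 39), (1, u, 38, 31, 26), (1, u, 38, 31, 39), (14, r, 33, 31, 18), (14, r, 33, 31, 2), (14, r, 33, 31, 27), (14, r, 33, 31, 28), (14, r, 33, 31, 36), (14, t, 6, 26, 18), (14, t, 6, 26, 2), (14, t, 6, 26, 27), (14, t, 6, 26, 28), (14, t, 6, 26, 36), (14, w, 26, 8, 18), (14, w, 26, 8, 2), (14, w, 26, 8, 27), (14, w, 26, 8, 28), (14, w, 26, 8, 36), (14, w, 33, 33, 18), (14, w, 33, 33, 2), (14, w, 33, 33, 27), (14, w, 33, 33, 28), (14, w, 33, 33, 36)}
(T ⋈ P) ⋈ U (natural join on G): {(14, r, 33, 31, 18, a, 17), (14, r, 33, 31, 18, q, 22), (14, r, 33, 31, 18, u, 33), (14, r, 33, 31, 2, a, 17), (14, r, 33, 31, 2, q, 22), (14, r, 33, 31, 2, u, 33), (14, r, 33, 31, 27, a, 17), (14, r, 33, 31, 27, q, 22), (14, r, 33, 31, 27, u, 33), (14, r, 33, 31, 28, a, 17), (14, r, 33, 31, 28, q, 22), (14, r, 33, 31, 28, u, 33), (14, r, 33, 31, 36, a, 17), (14, r, 33, 31, 36, q, 22), (14, r, 33, 31, 36, u, 33), (14, t, 6, 26, 18, a, 17), (14, t, 6, 26, 18, q, 22), (14, t, 6, 26, 18, u, 33), (14, t, 6, 26, 2, a, 17), (14, t, 6, 26, 2, q, 22), (14, t, 6, 26, 2, u, 33), (14, t, 6, 26, 27, a, 17), (14, t, 6, 26, 27, q, 22), (14, t, 6, 26, 27, u, 33), (14, t, 6, 26, 28, a, 17), (14, t, 6, 26, 28, q, 22), (14, t, 6, 26, 28, u, 33), (14, t, 6, 26, 36, a, 17), (14, t, 6, 26, 36, q, 22), (14, t, 6, 26, 36, u, 33), (14, w, 26, 8, 18, a, 17), (14, w, 26, 8, 18, q, 22), (14, w, 26, 8, 18, u, 33), (14, w, 26, 8, 2, a, 17), (14, w, 26, 8, 2, q, 22), (14, w, 26, 8, 2, u, 33), (14, w, 26, 8, 27, a, 17), (14, w, 26, 8, 27, q, 22), (14, w, 26, 8, 27, u, 33), (14, w, 26, 8, 28, a, 17), (14, w, 26, 8, 28, q, 22), (14, w, 26, 8, 28, u, 33), (14, w, 26, 8, 36, a, 17), (14, w, 26, 8, 36, q, 22), (14, w, 26, 8, 36, u, 33), (14, w, 33, 33, 18, a, 17), (14, w, 33, 33, 18, q, 22), (14, w, 33, 33, 18, u, 33), (14, w, 33, 33, 2, a, 17), (14, w, 33, 33, 2, q, 22), (14, w, 33, 33, 2, u, 33), (14, w, 33, 33, 27, a, 17), (14, w, 33, 33, 27, q, 22), (14, w, 33, 33, 27, u, 33), (14, w, 33, 33, 28, a, 17), (14, w, 33, 33, 28, q, 22), (14, w, 33, 33, 28, u, 33), (14, w, 33, 33, 36, a, 17), (14, w, 33, 33, 36, q, 22), (14, w, 33, 33, 36, u, 33)}
Projecting to E, F, B, A, G (48 duplicate(s) eliminated): {(26, a, t, 17, 14), (26, q, t, 22, 14), (26, u, t, 33, 14), (31, a, r, 17, 14), (31, q, r, 22, 14), (31, u, r, 33, 14), (33, a, w, 17, 14), (33, q, w, 22, 14), (33, u, w, 33, 14), (8, a, w, 17, 14), (8, q, w, 22, 14), (8, u, w, 33, 14)}
Selection F ≠ u: {(26, a, t, 17, 14), (26, q, t, 22, 14), (31, a, r, 17, 14), (31, q, r, 22, 14), (33, a, w, 17, 14), (33, q, w, 22, 14), (8, a, w, 17, 14), (8, q, w, 22, 14)}
Projecting to E, F, A: {(26, a, 17), (26, q, 22), (31, a, 17), (31, q, 22), (33, a, 17), (33, q, 22), (8, a, 17), (8, q, 22)}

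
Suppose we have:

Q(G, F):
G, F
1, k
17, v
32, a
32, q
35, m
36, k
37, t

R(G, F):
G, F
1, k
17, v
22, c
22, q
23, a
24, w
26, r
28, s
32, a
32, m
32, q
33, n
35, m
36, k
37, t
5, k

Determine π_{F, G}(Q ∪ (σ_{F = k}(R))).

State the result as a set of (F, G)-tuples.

{(a, 32), (k, 1), (k, 36), (k, 5), (m, 35), (q, 32), (t, 37), (v, 17)}

σ[F = k]: keep tuples satisfying F = k → {(1, k), (36, k), (5, k)}
Union: {(1, k), (17, v), (32, a), (32, q), (35, m), (36, k), (37, t)} with {(1, k), (36, k), (5, k)} → {(1, k), (17, v), (32, a), (32, q), (35, m), (36, k), (37, t), (5, k)}
Projecting to F, G: {(a, 32), (k, 1), (k, 36), (k, 5), (m, 35), (q, 32), (t, 37), (v, 17)}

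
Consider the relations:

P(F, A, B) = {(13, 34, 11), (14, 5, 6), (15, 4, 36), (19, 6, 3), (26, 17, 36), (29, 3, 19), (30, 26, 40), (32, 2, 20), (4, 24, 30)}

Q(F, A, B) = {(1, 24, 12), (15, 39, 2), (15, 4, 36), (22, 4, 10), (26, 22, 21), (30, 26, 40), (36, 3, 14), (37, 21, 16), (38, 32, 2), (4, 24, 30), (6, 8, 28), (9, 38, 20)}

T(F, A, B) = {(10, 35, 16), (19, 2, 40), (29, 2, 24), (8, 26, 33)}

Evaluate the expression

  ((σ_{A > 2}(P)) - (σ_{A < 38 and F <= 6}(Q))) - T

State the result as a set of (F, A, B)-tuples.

Selection A > 2: {(13, 34, 11), (14, 5, 6), (15, 4, 36), (19, 6, 3), (26, 17, 36), (29, 3, 19), (30, 26, 40), (4, 24, 30)}
Selection A < 38 and F <= 6: {(1, 24, 12), (4, 24, 30), (6, 8, 28)}
Difference: {(13, 34, 11), (14, 5, 6), (15, 4, 36), (19, 6, 3), (26, 17, 36), (29, 3, 19), (30, 26, 40), (4, 24, 30)} with {(1, 24, 12), (4, 24, 30), (6, 8, 28)} → {(13, 34, 11), (14, 5, 6), (15, 4, 36), (19, 6, 3), (26, 17, 36), (29, 3, 19), (30, 26, 40)}
Difference: {(13, 34, 11), (14, 5, 6), (15, 4, 36), (19, 6, 3), (26, 17, 36), (29, 3, 19), (30, 26, 40)} with {(10, 35, 16), (19, 2, 40), (29, 2, 24), (8, 26, 33)} → {(13, 34, 11), (14, 5, 6), (15, 4, 36), (19, 6, 3), (26, 17, 36), (29, 3, 19), (30, 26, 40)}

{(13, 34, 11), (14, 5, 6), (15, 4, 36), (19, 6, 3), (26, 17, 36), (29, 3, 19), (30, 26, 40)}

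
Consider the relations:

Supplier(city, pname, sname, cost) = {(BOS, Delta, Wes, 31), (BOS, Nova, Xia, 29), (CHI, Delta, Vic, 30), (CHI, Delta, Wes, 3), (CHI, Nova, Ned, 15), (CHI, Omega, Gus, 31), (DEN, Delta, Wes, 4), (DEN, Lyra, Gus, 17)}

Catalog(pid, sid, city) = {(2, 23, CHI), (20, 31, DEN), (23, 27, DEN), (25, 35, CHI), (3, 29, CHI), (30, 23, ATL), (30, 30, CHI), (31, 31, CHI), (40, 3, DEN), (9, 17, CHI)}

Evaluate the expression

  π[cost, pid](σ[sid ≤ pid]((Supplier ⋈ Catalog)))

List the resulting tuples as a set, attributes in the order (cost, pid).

Natural join on city: {(CHI, Delta, Vic, 30, 2, 23), (CHI, Delta, Vic, 30, 25, 35), (CHI, Delta, Vic, 30, 3, 29), (CHI, Delta, Vic, 30, 30, 30), (CHI, Delta, Vic, 30, 31, 31), (CHI, Delta, Vic, 30, 9, 17), (CHI, Delta, Wes, 3, 2, 23), (CHI, Delta, Wes, 3, 25, 35), (CHI, Delta, Wes, 3, 3, 29), (CHI, Delta, Wes, 3, 30, 30), (CHI, Delta, Wes, 3, 31, 31), (CHI, Delta, Wes, 3, 9, 17), (CHI, Nova, Ned, 15, 2, 23), (CHI, Nova, Ned, 15, 25, 35), (CHI, Nova, Ned, 15, 3, 29), (CHI, Nova, Ned, 15, 30, 30), (CHI, Nova, Ned, 15, 31, 31), (CHI, Nova, Ned, 15, 9, 17), (CHI, Omega, Gus, 31, 2, 23), (CHI, Omega, Gus, 31, 25, 35), (CHI, Omega, Gus, 31, 3, 29), (CHI, Omega, Gus, 31, 30, 30), (CHI, Omega, Gus, 31, 31, 31), (CHI, Omega, Gus, 31, 9, 17), (DEN, Delta, Wes, 4, 20, 31), (DEN, Delta, Wes, 4, 23, 27), (DEN, Delta, Wes, 4, 40, 3), (DEN, Lyra, Gus, 17, 20, 31), (DEN, Lyra, Gus, 17, 23, 27), (DEN, Lyra, Gus, 17, 40, 3)}
Apply σ_{sid ≤ pid}; surviving tuples: {(CHI, Delta, Vic, 30, 30, 30), (CHI, Delta, Vic, 30, 31, 31), (CHI, Delta, Wes, 3, 30, 30), (CHI, Delta, Wes, 3, 31, 31), (CHI, Nova, Ned, 15, 30, 30), (CHI, Nova, Ned, 15, 31, 31), (CHI, Omega, Gus, 31, 30, 30), (CHI, Omega, Gus, 31, 31, 31), (DEN, Delta, Wes, 4, 40, 3), (DEN, Lyra, Gus, 17, 40, 3)}
Projecting to cost, pid: {(15, 30), (15, 31), (17, 40), (3, 30), (3, 31), (30, 30), (30, 31), (31, 30), (31, 31), (4, 40)}

{(15, 30), (15, 31), (17, 40), (3, 30), (3, 31), (30, 30), (30, 31), (31, 30), (31, 31), (4, 40)}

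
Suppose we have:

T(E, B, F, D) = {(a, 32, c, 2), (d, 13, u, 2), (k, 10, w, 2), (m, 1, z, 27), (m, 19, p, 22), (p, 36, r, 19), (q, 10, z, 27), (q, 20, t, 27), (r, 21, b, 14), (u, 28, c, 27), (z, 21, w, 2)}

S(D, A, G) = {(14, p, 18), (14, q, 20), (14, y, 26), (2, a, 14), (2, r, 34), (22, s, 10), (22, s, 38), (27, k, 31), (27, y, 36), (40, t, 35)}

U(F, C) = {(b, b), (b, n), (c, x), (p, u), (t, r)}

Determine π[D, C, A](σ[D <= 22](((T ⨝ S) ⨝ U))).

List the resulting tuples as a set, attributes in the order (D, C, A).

Natural join on D: {(a, 32, c, 2, a, 14), (a, 32, c, 2, r, 34), (d, 13, u, 2, a, 14), (d, 13, u, 2, r, 34), (k, 10, w, 2, a, 14), (k, 10, w, 2, r, 34), (m, 1, z, 27, k, 31), (m, 1, z, 27, y, 36), (m, 19, p, 22, s, 10), (m, 19, p, 22, s, 38), (q, 10, z, 27, k, 31), (q, 10, z, 27, y, 36), (q, 20, t, 27, k, 31), (q, 20, t, 27, y, 36), (r, 21, b, 14, p, 18), (r, 21, b, 14, q, 20), (r, 21, b, 14, y, 26), (u, 28, c, 27, k, 31), (u, 28, c, 27, y, 36), (z, 21, w, 2, a, 14), (z, 21, w, 2, r, 34)}
Natural join on F: {(a, 32, c, 2, a, 14, x), (a, 32, c, 2, r, 34, x), (m, 19, p, 22, s, 10, u), (m, 19, p, 22, s, 38, u), (q, 20, t, 27, k, 31, r), (q, 20, t, 27, y, 36, r), (r, 21, b, 14, p, 18, b), (r, 21, b, 14, p, 18, n), (r, 21, b, 14, q, 20, b), (r, 21, b, 14, q, 20, n), (r, 21, b, 14, y, 26, b), (r, 21, b, 14, y, 26, n), (u, 28, c, 27, k, 31, x), (u, 28, c, 27, y, 36, x)}
σ[D <= 22]: keep tuples satisfying D <= 22 → {(a, 32, c, 2, a, 14, x), (a, 32, c, 2, r, 34, x), (m, 19, p, 22, s, 10, u), (m, 19, p, 22, s, 38, u), (r, 21, b, 14, p, 18, b), (r, 21, b, 14, p, 18, n), (r, 21, b, 14, q, 20, b), (r, 21, b, 14, q, 20, n), (r, 21, b, 14, y, 26, b), (r, 21, b, 14, y, 26, n)}
π_{D, C, A} gives {(14, b, p), (14, b, q), (14, b, y), (14, n, p), (14, n, q), (14, n, y), (2, x, a), (2, x, r), (22, u, s)} (1 duplicate(s) eliminated).

{(14, b, p), (14, b, q), (14, b, y), (14, n, p), (14, n, q), (14, n, y), (2, x, a), (2, x, r), (22, u, s)}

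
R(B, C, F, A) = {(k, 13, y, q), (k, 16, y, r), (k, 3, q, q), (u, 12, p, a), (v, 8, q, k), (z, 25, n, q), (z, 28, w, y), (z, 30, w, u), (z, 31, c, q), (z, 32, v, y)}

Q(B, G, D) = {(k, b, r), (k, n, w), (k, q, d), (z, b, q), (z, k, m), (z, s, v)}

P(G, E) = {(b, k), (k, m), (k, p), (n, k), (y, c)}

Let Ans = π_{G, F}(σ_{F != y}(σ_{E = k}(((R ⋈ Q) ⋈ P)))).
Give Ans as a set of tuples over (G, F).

{(b, c), (b, n), (b, q), (b, v), (b, w), (n, q)}

Joining R and Q on B yields {(k, 13, y, q, b, r), (k, 13, y, q, n, w), (k, 13, y, q, q, d), (k, 16, y, r, b, r), (k, 16, y, r, n, w), (k, 16, y, r, q, d), (k, 3, q, q, b, r), (k, 3, q, q, n, w), (k, 3, q, q, q, d), (z, 25, n, q, b, q), (z, 25, n, q, k, m), (z, 25, n, q, s, v), (z, 28, w, y, b, q), (z, 28, w, y, k, m), (z, 28, w, y, s, v), (z, 30, w, u, b, q), (z, 30, w, u, k, m), (z, 30, w, u, s, v), (z, 31, c, q, b, q), (z, 31, c, q, k, m), (z, 31, c, q, s, v), (z, 32, v, y, b, q), (z, 32, v, y, k, m), (z, 32, v, y, s, v)}.
Joining (R ⋈ Q) and P on G yields {(k, 13, y, q, b, r, k), (k, 13, y, q, n, w, k), (k, 16, y, r, b, r, k), (k, 16, y, r, n, w, k), (k, 3, q, q, b, r, k), (k, 3, q, q, n, w, k), (z, 25, n, q, b, q, k), (z, 25, n, q, k, m, m), (z, 25, n, q, k, m, p), (z, 28, w, y, b, q, k), (z, 28, w, y, k, m, m), (z, 28, w, y, k, m, p), (z, 30, w, u, b, q, k), (z, 30, w, u, k, m, m), (z, 30, w, u, k, m, p), (z, 31, c, q, b, q, k), (z, 31, c, q, k, m, m), (z, 31, c, q, k, m, p), (z, 32, v, y, b, q, k), (z, 32, v, y, k, m, m), (z, 32, v, y, k, m, p)}.
Apply σ_{E = k}; surviving tuples: {(k, 13, y, q, b, r, k), (k, 13, y, q, n, w, k), (k, 16, y, r, b, r, k), (k, 16, y, r, n, w, k), (k, 3, q, q, b, r, k), (k, 3, q, q, n, w, k), (z, 25, n, q, b, q, k), (z, 28, w, y, b, q, k), (z, 30, w, u, b, q, k), (z, 31, c, q, b, q, k), (z, 32, v, y, b, q, k)}
Apply σ_{F != y}; surviving tuples: {(k, 3, q, q, b, r, k), (k, 3, q, q, n, w, k), (z, 25, n, q, b, q, k), (z, 28, w, y, b, q, k), (z, 30, w, u, b, q, k), (z, 31, c, q, b, q, k), (z, 32, v, y, b, q, k)}
π_{G, F} gives {(b, c), (b, n), (b, q), (b, v), (b, w), (n, q)} (1 duplicate(s) eliminated).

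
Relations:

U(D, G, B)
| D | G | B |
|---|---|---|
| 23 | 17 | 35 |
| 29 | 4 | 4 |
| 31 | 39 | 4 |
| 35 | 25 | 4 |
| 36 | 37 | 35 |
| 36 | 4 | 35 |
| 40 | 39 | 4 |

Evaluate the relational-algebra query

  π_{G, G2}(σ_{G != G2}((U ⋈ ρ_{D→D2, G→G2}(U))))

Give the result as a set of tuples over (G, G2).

ρ[D→D2, G→G2]: schema becomes (D2, G2, B); tuples unchanged.
U ⋈ ρ_{D→D2, G→G2}(U) (natural join on B): {(23, 17, 35, 23, 17), (23, 17, 35, 36, 37), (23, 17, 35, 36, 4), (29, 4, 4, 29, 4), (29, 4, 4, 31, 39), (29, 4, 4, 35, 25), (29, 4, 4, 40, 39), (31, 39, 4, 29, 4), (31, 39, 4, 31, 39), (31, 39, 4, 35, 25), (31, 39, 4, 40, 39), (35, 25, 4, 29, 4), (35, 25, 4, 31, 39), (35, 25, 4, 35, 25), (35, 25, 4, 40, 39), (36, 37, 35, 23, 17), (36, 37, 35, 36, 37), (36, 37, 35, 36, 4), (36, 4, 35, 23, 17), (36, 4, 35, 36, 37), (36, 4, 35, 36, 4), (40, 39, 4, 29, 4), (40, 39, 4, 31, 39), (40, 39, 4, 35, 25), (40, 39, 4, 40, 39)}
σ[G != G2]: keep tuples satisfying G != G2 → {(23, 17, 35, 36, 37), (23, 17, 35, 36, 4), (29, 4, 4, 31, 39), (29, 4, 4, 35, 25), (29, 4, 4, 40, 39), (31, 39, 4, 29, 4), (31, 39, 4, 35, 25), (35, 25, 4, 29, 4), (35, 25, 4, 31, 39), (35, 25, 4, 40, 39), (36, 37, 35, 23, 17), (36, 37, 35, 36, 4), (36, 4, 35, 23, 17), (36, 4, 35, 36, 37), (40, 39, 4, 29, 4), (40, 39, 4, 35, 25)}
π_{G, G2} gives {(17, 37), (17, 4), (25, 39), (25, 4), (37, 17), (37, 4), (39, 25), (39, 4), (4, 17), (4, 25), (4, 37), (4, 39)} (4 duplicate(s) eliminated).

{(17, 37), (17, 4), (25, 39), (25, 4), (37, 17), (37, 4), (39, 25), (39, 4), (4, 17), (4, 25), (4, 37), (4, 39)}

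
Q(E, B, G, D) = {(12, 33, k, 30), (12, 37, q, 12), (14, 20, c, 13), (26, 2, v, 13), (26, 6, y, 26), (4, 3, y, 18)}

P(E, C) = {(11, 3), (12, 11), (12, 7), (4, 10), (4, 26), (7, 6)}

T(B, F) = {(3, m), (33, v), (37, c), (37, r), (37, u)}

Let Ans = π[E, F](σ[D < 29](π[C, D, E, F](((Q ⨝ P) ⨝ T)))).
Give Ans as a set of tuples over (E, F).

Q ⋈ P (natural join on E): {(12, 33, k, 30, 11), (12, 33, k, 30, 7), (12, 37, q, 12, 11), (12, 37, q, 12, 7), (4, 3, y, 18, 10), (4, 3, y, 18, 26)}
(Q ⨝ P) ⋈ T (natural join on B): {(12, 33, k, 30, 11, v), (12, 33, k, 30, 7, v), (12, 37, q, 12, 11, c), (12, 37, q, 12, 11, r), (12, 37, q, 12, 11, u), (12, 37, q, 12, 7, c), (12, 37, q, 12, 7, r), (12, 37, q, 12, 7, u), (4, 3, y, 18, 10, m), (4, 3, y, 18, 26, m)}
Keep only column(s) C, D, E, F: {(10, 18, 4, m), (11, 12, 12, c), (11, 12, 12, r), (11, 12, 12, u), (11, 30, 12, v), (26, 18, 4, m), (7, 12, 12, c), (7, 12, 12, r), (7, 12, 12, u), (7, 30, 12, v)}
σ[D < 29]: keep tuples satisfying D < 29 → {(10, 18, 4, m), (11, 12, 12, c), (11, 12, 12, r), (11, 12, 12, u), (26, 18, 4, m), (7, 12, 12, c), (7, 12, 12, r), (7, 12, 12, u)}
Keep only column(s) E, F (4 duplicate(s) eliminated): {(12, c), (12, r), (12, u), (4, m)}

{(12, c), (12, r), (12, u), (4, m)}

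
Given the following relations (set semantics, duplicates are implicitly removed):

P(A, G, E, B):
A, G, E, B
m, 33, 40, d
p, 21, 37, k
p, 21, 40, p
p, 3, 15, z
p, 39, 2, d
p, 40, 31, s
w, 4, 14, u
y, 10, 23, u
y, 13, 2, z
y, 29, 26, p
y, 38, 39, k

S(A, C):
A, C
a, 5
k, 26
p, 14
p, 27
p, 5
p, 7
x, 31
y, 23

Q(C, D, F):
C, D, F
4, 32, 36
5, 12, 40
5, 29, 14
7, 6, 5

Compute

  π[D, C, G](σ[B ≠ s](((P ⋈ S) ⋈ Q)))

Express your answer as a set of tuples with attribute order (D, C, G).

{(12, 5, 21), (12, 5, 3), (12, 5, 39), (29, 5, 21), (29, 5, 3), (29, 5, 39), (6, 7, 21), (6, 7, 3), (6, 7, 39)}

P ⋈ S (natural join on A): {(p, 21, 37, k, 14), (p, 21, 37, k, 27), (p, 21, 37, k, 5), (p, 21, 37, k, 7), (p, 21, 40, p, 14), (p, 21, 40, p, 27), (p, 21, 40, p, 5), (p, 21, 40, p, 7), (p, 3, 15, z, 14), (p, 3, 15, z, 27), (p, 3, 15, z, 5), (p, 3, 15, z, 7), (p, 39, 2, d, 14), (p, 39, 2, d, 27), (p, 39, 2, d, 5), (p, 39, 2, d, 7), (p, 40, 31, s, 14), (p, 40, 31, s, 27), (p, 40, 31, s, 5), (p, 40, 31, s, 7), (y, 10, 23, u, 23), (y, 13, 2, z, 23), (y, 29, 26, p, 23), (y, 38, 39, k, 23)}
(P ⋈ S) ⋈ Q (natural join on C): {(p, 21, 37, k, 5, 12, 40), (p, 21, 37, k, 5, 29, 14), (p, 21, 37, k, 7, 6, 5), (p, 21, 40, p, 5, 12, 40), (p, 21, 40, p, 5, 29, 14), (p, 21, 40, p, 7, 6, 5), (p, 3, 15, z, 5, 12, 40), (p, 3, 15, z, 5, 29, 14), (p, 3, 15, z, 7, 6, 5), (p, 39, 2, d, 5, 12, 40), (p, 39, 2, d, 5, 29, 14), (p, 39, 2, d, 7, 6, 5), (p, 40, 31, s, 5, 12, 40), (p, 40, 31, s, 5, 29, 14), (p, 40, 31, s, 7, 6, 5)}
Selection B ≠ s: {(p, 21, 37, k, 5, 12, 40), (p, 21, 37, k, 5, 29, 14), (p, 21, 37, k, 7, 6, 5), (p, 21, 40, p, 5, 12, 40), (p, 21, 40, p, 5, 29, 14), (p, 21, 40, p, 7, 6, 5), (p, 3, 15, z, 5, 12, 40), (p, 3, 15, z, 5, 29, 14), (p, 3, 15, z, 7, 6, 5), (p, 39, 2, d, 5, 12, 40), (p, 39, 2, d, 5, 29, 14), (p, 39, 2, d, 7, 6, 5)}
Projecting to D, C, G (3 duplicate(s) eliminated): {(12, 5, 21), (12, 5, 3), (12, 5, 39), (29, 5, 21), (29, 5, 3), (29, 5, 39), (6, 7, 21), (6, 7, 3), (6, 7, 39)}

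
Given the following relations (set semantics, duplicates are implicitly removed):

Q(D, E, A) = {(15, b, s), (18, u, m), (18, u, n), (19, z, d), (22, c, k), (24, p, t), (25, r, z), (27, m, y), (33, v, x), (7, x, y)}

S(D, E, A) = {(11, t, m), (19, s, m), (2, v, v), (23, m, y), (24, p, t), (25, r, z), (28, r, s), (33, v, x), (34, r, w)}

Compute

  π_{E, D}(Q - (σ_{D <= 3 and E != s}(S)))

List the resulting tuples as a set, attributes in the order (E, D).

{(b, 15), (c, 22), (m, 27), (p, 24), (r, 25), (u, 18), (v, 33), (x, 7), (z, 19)}

Filtering on D <= 3 and E != s leaves {(2, v, v)}.
Taking the difference: {(15, b, s), (18, u, m), (18, u, n), (19, z, d), (22, c, k), (24, p, t), (25, r, z), (27, m, y), (33, v, x), (7, x, y)}
π_{E, D} gives {(b, 15), (c, 22), (m, 27), (p, 24), (r, 25), (u, 18), (v, 33), (x, 7), (z, 19)} (1 duplicate(s) eliminated).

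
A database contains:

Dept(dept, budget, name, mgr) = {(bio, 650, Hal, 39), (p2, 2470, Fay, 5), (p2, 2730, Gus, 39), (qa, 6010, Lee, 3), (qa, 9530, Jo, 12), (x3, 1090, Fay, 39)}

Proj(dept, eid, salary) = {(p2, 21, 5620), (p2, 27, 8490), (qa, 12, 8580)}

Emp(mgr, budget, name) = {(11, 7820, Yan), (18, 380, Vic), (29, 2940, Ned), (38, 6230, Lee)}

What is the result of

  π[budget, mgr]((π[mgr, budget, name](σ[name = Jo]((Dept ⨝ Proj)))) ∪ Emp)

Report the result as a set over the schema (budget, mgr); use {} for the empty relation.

Joining Dept and Proj on dept yields {(p2, 2470, Fay, 5, 21, 5620), (p2, 2470, Fay, 5, 27, 8490), (p2, 2730, Gus, 39, 21, 5620), (p2, 2730, Gus, 39, 27, 8490), (qa, 6010, Lee, 3, 12, 8580), (qa, 9530, Jo, 12, 12, 8580)}.
σ[name = Jo]: keep tuples satisfying name = Jo → {(qa, 9530, Jo, 12, 12, 8580)}
π[mgr, budget, name]: project onto (mgr, budget, name) → {(12, 9530, Jo)}
Union: {(12, 9530, Jo)} with {(11, 7820, Yan), (18, 380, Vic), (29, 2940, Ned), (38, 6230, Lee)} → {(11, 7820, Yan), (12, 9530, Jo), (18, 380, Vic), (29, 2940, Ned), (38, 6230, Lee)}
π[budget, mgr]: project onto (budget, mgr) → {(2940, 29), (380, 18), (6230, 38), (7820, 11), (9530, 12)}

{(2940, 29), (380, 18), (6230, 38), (7820, 11), (9530, 12)}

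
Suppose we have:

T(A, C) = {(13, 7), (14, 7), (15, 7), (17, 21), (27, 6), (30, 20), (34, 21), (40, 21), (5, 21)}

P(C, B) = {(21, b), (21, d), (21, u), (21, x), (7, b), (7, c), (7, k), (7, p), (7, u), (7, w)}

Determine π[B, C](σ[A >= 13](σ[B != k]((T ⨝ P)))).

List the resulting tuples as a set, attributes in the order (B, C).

{(b, 21), (b, 7), (c, 7), (d, 21), (p, 7), (u, 21), (u, 7), (w, 7), (x, 21)}

Joining T and P on C yields {(13, 7, b), (13, 7, c), (13, 7, k), (13, 7, p), (13, 7, u), (13, 7, w), (14, 7, b), (14, 7, c), (14, 7, k), (14, 7, p), (14, 7, u), (14, 7, w), (15, 7, b), (15, 7, c), (15, 7, k), (15, 7, p), (15, 7, u), (15, 7, w), (17, 21, b), (17, 21, d), (17, 21, u), (17, 21, x), (34, 21, b), (34, 21, d), (34, 21, u), (34, 21, x), (40, 21, b), (40, 21, d), (40, 21, u), (40, 21, x), (5, 21, b), (5, 21, d), (5, 21, u), (5, 21, x)}.
Apply σ_{B != k}; surviving tuples: {(13, 7, b), (13, 7, c), (13, 7, p), (13, 7, u), (13, 7, w), (14, 7, b), (14, 7, c), (14, 7, p), (14, 7, u), (14, 7, w), (15, 7, b), (15, 7, c), (15, 7, p), (15, 7, u), (15, 7, w), (17, 21, b), (17, 21, d), (17, 21, u), (17, 21, x), (34, 21, b), (34, 21, d), (34, 21, u), (34, 21, x), (40, 21, b), (40, 21, d), (40, 21, u), (40, 21, x), (5, 21, b), (5, 21, d), (5, 21, u), (5, 21, x)}
Apply σ_{A >= 13}; surviving tuples: {(13, 7, b), (13, 7, c), (13, 7, p), (13, 7, u), (13, 7, w), (14, 7, b), (14, 7, c), (14, 7, p), (14, 7, u), (14, 7, w), (15, 7, b), (15, 7, c), (15, 7, p), (15, 7, u), (15, 7, w), (17, 21, b), (17, 21, d), (17, 21, u), (17, 21, x), (34, 21, b), (34, 21, d), (34, 21, u), (34, 21, x), (40, 21, b), (40, 21, d), (40, 21, u), (40, 21, x)}
Projecting to B, C (18 duplicate(s) eliminated): {(b, 21), (b, 7), (c, 7), (d, 21), (p, 7), (u, 21), (u, 7), (w, 7), (x, 21)}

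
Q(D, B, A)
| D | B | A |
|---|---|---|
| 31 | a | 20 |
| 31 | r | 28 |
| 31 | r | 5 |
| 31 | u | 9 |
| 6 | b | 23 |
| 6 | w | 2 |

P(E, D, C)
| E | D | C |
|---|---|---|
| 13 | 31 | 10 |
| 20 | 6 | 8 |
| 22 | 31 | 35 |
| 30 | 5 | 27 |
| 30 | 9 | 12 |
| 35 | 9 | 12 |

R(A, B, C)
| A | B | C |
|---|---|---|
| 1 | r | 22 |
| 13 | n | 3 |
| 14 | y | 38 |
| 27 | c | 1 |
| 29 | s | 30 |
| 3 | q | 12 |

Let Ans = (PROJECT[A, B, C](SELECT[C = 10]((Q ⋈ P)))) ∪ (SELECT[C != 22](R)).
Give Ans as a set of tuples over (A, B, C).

Q ⋈ P (natural join on D): {(31, a, 20, 13, 10), (31, a, 20, 22, 35), (31, r, 28, 13, 10), (31, r, 28, 22, 35), (31, r, 5, 13, 10), (31, r, 5, 22, 35), (31, u, 9, 13, 10), (31, u, 9, 22, 35), (6, b, 23, 20, 8), (6, w, 2, 20, 8)}
σ[C = 10]: keep tuples satisfying C = 10 → {(31, a, 20, 13, 10), (31, r, 28, 13, 10), (31, r, 5, 13, 10), (31, u, 9, 13, 10)}
Keep only column(s) A, B, C: {(20, a, 10), (28, r, 10), (5, r, 10), (9, u, 10)}
σ[C != 22]: keep tuples satisfying C != 22 → {(13, n, 3), (14, y, 38), (27, c, 1), (29, s, 30), (3, q, 12)}
Union: {(20, a, 10), (28, r, 10), (5, r, 10), (9, u, 10)} with {(13, n, 3), (14, y, 38), (27, c, 1), (29, s, 30), (3, q, 12)} → {(13, n, 3), (14, y, 38), (20, a, 10), (27, c, 1), (28, r, 10), (29, s, 30), (3, q, 12), (5, r, 10), (9, u, 10)}

{(13, n, 3), (14, y, 38), (20, a, 10), (27, c, 1), (28, r, 10), (29, s, 30), (3, q, 12), (5, r, 10), (9, u, 10)}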